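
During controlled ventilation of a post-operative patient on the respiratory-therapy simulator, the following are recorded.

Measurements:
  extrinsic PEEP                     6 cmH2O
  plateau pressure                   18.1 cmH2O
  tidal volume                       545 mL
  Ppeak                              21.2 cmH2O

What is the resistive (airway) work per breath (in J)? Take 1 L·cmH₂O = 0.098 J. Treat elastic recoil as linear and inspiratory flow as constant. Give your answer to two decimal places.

With constant inspiratory flow the resistive pressure is constant at PIP − Pplat = 21.2 − 18.1 = 3.1 cmH2O, so resistive work = 3.1 × 0.545 = 1.69 L·cmH2O.
× 0.098 J/(L·cmH2O) → 0.1656 J.

0.17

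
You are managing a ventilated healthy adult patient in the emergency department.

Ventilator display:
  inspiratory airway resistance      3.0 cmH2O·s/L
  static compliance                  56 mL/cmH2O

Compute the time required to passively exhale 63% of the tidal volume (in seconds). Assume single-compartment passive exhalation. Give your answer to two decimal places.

τ = R × C = 3.0 × 56 mL/cmH2O = 3.0 × 0.056 L/cmH2O = 0.168 s.
Exhaled fraction f = 1 − e^(−t/τ) → t = −τ·ln(1 − f) = −0.168·ln(0.37) = 0.167 s.

0.17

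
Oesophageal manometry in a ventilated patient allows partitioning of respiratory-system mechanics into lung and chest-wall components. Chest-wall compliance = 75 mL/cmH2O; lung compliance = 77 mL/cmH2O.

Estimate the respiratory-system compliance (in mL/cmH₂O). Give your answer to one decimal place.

38.0

Lung and chest wall are elastances in series: 1/Crs = 1/CL + 1/Ccw.
1/Crs = 1/77 + 1/75 = 0.02632.
Crs = 37.994 mL/cmH2O.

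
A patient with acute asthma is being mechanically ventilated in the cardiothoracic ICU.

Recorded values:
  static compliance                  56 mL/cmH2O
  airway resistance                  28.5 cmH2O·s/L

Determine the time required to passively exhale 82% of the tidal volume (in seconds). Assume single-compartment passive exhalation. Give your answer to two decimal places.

τ = R × C = 28.5 × 56 mL/cmH2O = 28.5 × 0.056 L/cmH2O = 1.596 s.
Exhaled fraction f = 1 − e^(−t/τ) → t = −τ·ln(1 − f) = −1.596·ln(0.18) = 2.737 s.

2.74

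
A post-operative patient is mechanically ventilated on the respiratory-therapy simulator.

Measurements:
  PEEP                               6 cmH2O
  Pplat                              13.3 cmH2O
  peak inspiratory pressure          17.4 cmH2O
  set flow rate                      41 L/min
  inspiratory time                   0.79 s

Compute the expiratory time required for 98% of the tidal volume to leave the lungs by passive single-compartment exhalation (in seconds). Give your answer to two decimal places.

Flow: 41 L/min ÷ 60 = 0.6833 L/s.
Vt = flow × Ti = 0.6833 L/s × 0.79 s × 1000 mL/L = 539.81 mL.
R = (PIP − Pplat)/V̇ = (17.4 − 13.3) / 0.6833 = 4.1/0.6833 = 6.0 cmH2O·s/L.
C = Vt/(Pplat − PEEP) = 539.81 / (13.3 − 6) = 539.81/7.3 = 73.947 mL/cmH2O.
τ = R × C = 6.0 × 0.07395 L/cmH2O = 0.4437 s.
t = −τ·ln(1 − 0.98) = −0.4437·ln(0.02) = 1.736 s.

1.74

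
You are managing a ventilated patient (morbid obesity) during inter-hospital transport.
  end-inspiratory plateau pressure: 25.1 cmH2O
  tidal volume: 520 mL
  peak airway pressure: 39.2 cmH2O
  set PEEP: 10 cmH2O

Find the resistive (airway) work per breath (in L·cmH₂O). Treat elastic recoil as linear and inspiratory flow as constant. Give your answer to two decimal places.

With constant inspiratory flow the resistive pressure is constant at PIP − Pplat = 39.2 − 25.1 = 14.1 cmH2O, so resistive work = 14.1 × 0.520 = 7.332 L·cmH2O.

7.33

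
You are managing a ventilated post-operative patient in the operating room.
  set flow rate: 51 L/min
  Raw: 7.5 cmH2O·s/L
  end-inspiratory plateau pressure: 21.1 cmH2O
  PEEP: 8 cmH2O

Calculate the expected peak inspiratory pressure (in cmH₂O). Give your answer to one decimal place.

Flow: 51 L/min ÷ 60 = 0.85 L/s.
PIP = Pplat + Raw × flow = 21.1 + 7.5 × 0.85 = 21.1 + 6.375 = 27.475 cmH2O.

27.5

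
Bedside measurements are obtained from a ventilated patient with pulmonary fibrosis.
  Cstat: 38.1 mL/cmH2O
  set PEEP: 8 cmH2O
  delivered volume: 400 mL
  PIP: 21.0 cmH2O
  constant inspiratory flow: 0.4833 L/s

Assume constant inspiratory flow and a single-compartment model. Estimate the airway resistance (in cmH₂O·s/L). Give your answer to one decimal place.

Equation of motion (constant flow): PIP = Vt/C + R·V̇ + PEEP.
R·V̇ = PIP − Vt/C − PEEP = 21.0 − 400/38.1 − 8 = 21.0 − 10.499 − 8 = 2.501 cmH2O.
R = 2.501 / 0.4833 = 5.175 cmH2O·s/L.

5.2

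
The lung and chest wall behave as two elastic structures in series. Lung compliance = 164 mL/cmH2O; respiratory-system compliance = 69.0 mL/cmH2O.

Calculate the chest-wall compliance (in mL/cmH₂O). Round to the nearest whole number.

119

1/Ccw = 1/Crs − 1/CL.
1/Ccw = 1/69.0 − 1/164 = 0.008395.
Ccw = 119.12 mL/cmH2O.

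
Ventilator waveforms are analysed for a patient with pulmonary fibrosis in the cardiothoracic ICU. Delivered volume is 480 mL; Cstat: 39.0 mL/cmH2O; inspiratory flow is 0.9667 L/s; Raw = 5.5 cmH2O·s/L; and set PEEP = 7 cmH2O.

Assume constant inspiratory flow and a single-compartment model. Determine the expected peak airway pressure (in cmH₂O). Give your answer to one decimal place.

Equation of motion (constant flow): PIP = Vt/C + R·V̇ + PEEP.
PIP = 480/39.0 + 5.5×0.9667 + 7 = 12.308 + 5.317 + 7 = 24.625 cmH2O.

24.6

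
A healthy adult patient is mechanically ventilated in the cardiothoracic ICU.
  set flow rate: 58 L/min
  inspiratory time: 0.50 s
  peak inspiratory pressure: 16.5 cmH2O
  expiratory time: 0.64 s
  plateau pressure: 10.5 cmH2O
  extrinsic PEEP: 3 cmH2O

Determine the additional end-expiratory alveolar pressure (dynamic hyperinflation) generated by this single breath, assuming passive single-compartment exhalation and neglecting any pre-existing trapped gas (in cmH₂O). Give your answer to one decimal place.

1.5

Flow: 58 L/min ÷ 60 = 0.9667 L/s.
Vt = flow × Ti = 0.9667 L/s × 0.50 s × 1000 mL/L = 483.35 mL.
R = (PIP − Pplat)/V̇ = (16.5 − 10.5) / 0.9667 = 6.0/0.9667 = 6.207 cmH2O·s/L.
C = Vt/(Pplat − PEEP) = 483.35 / (10.5 − 3) = 483.35/7.5 = 64.447 mL/cmH2O.
τ = R × C = 6.207 × 0.06445 L/cmH2O = 0.4 s.
Fraction remaining = e^(−Te/τ) = e^(−0.64/0.4) = 0.2019; trapped volume = 483.35 × 0.2019 = 97.588 mL.
Additional alveolar pressure from trapping ≈ V_trapped / C = 97.588 / 64.447 = 1.514 cmH2O.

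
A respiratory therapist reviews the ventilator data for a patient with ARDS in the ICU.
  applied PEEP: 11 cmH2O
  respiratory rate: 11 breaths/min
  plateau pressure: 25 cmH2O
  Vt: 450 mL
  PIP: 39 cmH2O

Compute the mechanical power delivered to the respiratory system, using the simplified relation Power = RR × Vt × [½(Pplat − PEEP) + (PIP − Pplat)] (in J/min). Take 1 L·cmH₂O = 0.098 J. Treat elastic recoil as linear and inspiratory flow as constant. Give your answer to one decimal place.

Per-breath work = Vt × [½(Pplat−PEEP) + (PIP−Pplat)] = 0.450 × [0.5×14.0 + 14.0] = 0.450 × 21.0 = 9.45 L·cmH2O.
Power = 11 × 9.45 = 103.95 L·cmH2O/min.
× 0.098 J/(L·cmH2O) → 10.187 J/min.

10.2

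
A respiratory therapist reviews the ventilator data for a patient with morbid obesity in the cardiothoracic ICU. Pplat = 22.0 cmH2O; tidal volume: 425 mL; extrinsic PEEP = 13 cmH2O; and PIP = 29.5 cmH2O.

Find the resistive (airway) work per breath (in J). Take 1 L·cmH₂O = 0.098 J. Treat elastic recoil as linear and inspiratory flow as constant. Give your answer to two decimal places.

0.31

With constant inspiratory flow the resistive pressure is constant at PIP − Pplat = 29.5 − 22.0 = 7.5 cmH2O, so resistive work = 7.5 × 0.425 = 3.188 L·cmH2O.
× 0.098 J/(L·cmH2O) → 0.3124 J.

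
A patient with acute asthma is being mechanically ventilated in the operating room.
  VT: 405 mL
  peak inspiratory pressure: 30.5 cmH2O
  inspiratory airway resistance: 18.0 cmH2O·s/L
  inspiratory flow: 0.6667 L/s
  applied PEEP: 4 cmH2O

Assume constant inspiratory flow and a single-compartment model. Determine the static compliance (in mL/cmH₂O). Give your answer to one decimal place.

27.9

Equation of motion (constant flow): PIP = Vt/C + R·V̇ + PEEP.
Vt/C = PIP − R·V̇ − PEEP = 30.5 − 18.0×0.6667 − 4 = 30.5 − 12.001 − 4 = 14.499 cmH2O.
C = Vt / 14.499 = 405 / 14.499 = 27.933 mL/cmH2O.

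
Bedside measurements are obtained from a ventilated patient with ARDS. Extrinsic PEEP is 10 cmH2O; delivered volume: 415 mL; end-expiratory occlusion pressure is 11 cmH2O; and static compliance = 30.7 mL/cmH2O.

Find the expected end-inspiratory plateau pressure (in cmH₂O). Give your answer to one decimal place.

24.5

End-expiratory occlusion gives total PEEP = 11 cmH2O (intrinsic PEEP = 11 − 10 = 1). Use total PEEP for the elastic gradient.
Pplat = PEEPtotal + Vt / Cstat = 11 + 415 / 30.7 = 11 + 13.518 = 24.518 cmH2O.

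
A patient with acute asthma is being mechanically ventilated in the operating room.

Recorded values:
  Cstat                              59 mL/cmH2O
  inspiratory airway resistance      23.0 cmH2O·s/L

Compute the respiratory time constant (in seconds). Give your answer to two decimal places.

1.36

τ = R × C = 23.0 × 59 mL/cmH2O = 23.0 × 0.059 L/cmH2O = 1.357 s.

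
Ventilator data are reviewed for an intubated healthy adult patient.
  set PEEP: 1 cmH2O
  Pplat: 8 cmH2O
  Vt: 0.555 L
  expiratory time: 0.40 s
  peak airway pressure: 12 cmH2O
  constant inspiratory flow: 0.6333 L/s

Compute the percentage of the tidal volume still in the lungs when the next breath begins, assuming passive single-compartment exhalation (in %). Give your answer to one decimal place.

R = (PIP − Pplat)/V̇ = (12 − 8) / 0.6333 = 4.0/0.6333 = 6.316 cmH2O·s/L.
C = Vt/(Pplat − PEEP) = 555.0 / (8 − 1) = 555.0/7.0 = 79.286 mL/cmH2O.
τ = R × C = 6.316 × 0.07929 L/cmH2O = 0.5008 s.
Fraction remaining at end-expiration = e^(−Te/τ) = e^(−0.40/0.5008) = 0.4499 → 44.99%.

45.0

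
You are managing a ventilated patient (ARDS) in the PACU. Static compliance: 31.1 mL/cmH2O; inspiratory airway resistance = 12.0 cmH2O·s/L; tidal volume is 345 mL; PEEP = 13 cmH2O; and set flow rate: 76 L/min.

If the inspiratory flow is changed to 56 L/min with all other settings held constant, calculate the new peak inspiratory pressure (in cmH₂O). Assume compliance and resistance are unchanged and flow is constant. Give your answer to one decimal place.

Flow: 76 L/min ÷ 60 = 1.2667 L/s.
New flow: 56 L/min ÷ 60 = 0.9333 L/s.
PIP = Vt/C + R·V̇ + PEEP (constant-flow equation of motion).
Only the resistive term changes: ΔPIP = R × ΔV̇ = 12.0 × (0.9333 − 1.2667) = 12.0 × -0.3334 = -4.001 cmH2O.
Original PIP = 345/31.1 + 12.0×1.2667 + 13 = 39.294 cmH2O; new PIP = 39.294 + (-4.001) = 35.293 cmH2O.

35.3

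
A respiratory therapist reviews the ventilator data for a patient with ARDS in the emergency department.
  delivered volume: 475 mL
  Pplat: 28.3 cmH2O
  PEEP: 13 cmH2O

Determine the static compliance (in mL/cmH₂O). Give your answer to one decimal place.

31.0

Cstat = Vt / (Pplat − PEEP) = 475 / (28.3 − 13) = 475 / 15.3 = 31.046 mL/cmH2O.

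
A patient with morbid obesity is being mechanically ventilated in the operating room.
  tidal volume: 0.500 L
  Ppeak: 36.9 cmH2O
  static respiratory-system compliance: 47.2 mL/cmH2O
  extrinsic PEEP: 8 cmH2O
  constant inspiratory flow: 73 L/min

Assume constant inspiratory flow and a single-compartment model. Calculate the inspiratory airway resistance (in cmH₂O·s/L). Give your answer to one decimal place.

Flow: 73 L/min ÷ 60 = 1.2167 L/s.
Equation of motion (constant flow): PIP = Vt/C + R·V̇ + PEEP.
R·V̇ = PIP − Vt/C − PEEP = 36.9 − 500/47.2 − 8 = 36.9 − 10.593 − 8 = 18.307 cmH2O.
R = 18.307 / 1.2167 = 15.046 cmH2O·s/L.

15.0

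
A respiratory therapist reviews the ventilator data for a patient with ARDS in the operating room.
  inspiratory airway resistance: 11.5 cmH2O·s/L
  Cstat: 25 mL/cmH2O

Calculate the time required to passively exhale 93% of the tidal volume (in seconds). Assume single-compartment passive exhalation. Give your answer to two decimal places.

τ = R × C = 11.5 × 25 mL/cmH2O = 11.5 × 0.025 L/cmH2O = 0.2875 s.
Exhaled fraction f = 1 − e^(−t/τ) → t = −τ·ln(1 − f) = −0.2875·ln(0.07) = 0.7645 s.

0.76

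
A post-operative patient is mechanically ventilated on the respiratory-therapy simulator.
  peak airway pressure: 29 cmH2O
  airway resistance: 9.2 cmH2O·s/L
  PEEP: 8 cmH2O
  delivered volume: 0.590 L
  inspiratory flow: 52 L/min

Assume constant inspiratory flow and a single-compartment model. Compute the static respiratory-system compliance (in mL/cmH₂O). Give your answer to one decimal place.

Flow: 52 L/min ÷ 60 = 0.8667 L/s.
Equation of motion (constant flow): PIP = Vt/C + R·V̇ + PEEP.
Vt/C = PIP − R·V̇ − PEEP = 29 − 9.2×0.8667 − 8 = 29 − 7.974 − 8 = 13.026 cmH2O.
C = Vt / 13.026 = 590 / 13.026 = 45.294 mL/cmH2O.

45.3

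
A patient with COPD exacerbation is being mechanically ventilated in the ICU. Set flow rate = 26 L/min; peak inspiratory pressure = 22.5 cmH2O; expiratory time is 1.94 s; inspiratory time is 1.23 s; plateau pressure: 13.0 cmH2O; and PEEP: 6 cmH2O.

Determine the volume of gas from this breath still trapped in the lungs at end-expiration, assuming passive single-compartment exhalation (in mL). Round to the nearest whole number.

167

Flow: 26 L/min ÷ 60 = 0.4333 L/s.
Vt = flow × Ti = 0.4333 L/s × 1.23 s × 1000 mL/L = 532.96 mL.
R = (PIP − Pplat)/V̇ = (22.5 − 13.0) / 0.4333 = 9.5/0.4333 = 21.925 cmH2O·s/L.
C = Vt/(Pplat − PEEP) = 532.96 / (13.0 − 6) = 532.96/7.0 = 76.137 mL/cmH2O.
τ = R × C = 21.925 × 0.07614 L/cmH2O = 1.669 s.
Fraction remaining = e^(−Te/τ) = e^(−1.94/1.669) = 0.3127.
Trapped volume = 532.96 × 0.3127 = 166.66 mL.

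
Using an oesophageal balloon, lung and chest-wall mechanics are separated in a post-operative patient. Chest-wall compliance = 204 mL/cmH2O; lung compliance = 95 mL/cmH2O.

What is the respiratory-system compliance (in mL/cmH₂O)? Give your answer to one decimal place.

Lung and chest wall are elastances in series: 1/Crs = 1/CL + 1/Ccw.
1/Crs = 1/95 + 1/204 = 0.01543.
Crs = 64.809 mL/cmH2O.

64.8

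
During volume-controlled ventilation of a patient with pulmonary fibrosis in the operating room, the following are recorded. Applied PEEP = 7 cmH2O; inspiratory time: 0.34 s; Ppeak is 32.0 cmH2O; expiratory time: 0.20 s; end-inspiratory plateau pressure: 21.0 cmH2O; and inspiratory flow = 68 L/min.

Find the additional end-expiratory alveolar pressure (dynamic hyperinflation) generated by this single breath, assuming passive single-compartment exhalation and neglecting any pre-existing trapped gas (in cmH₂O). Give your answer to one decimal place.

Flow: 68 L/min ÷ 60 = 1.1333 L/s.
Vt = flow × Ti = 1.1333 L/s × 0.34 s × 1000 mL/L = 385.32 mL.
R = (PIP − Pplat)/V̇ = (32.0 − 21.0) / 1.1333 = 11.0/1.1333 = 9.706 cmH2O·s/L.
C = Vt/(Pplat − PEEP) = 385.32 / (21.0 − 7) = 385.32/14.0 = 27.523 mL/cmH2O.
τ = R × C = 9.706 × 0.02752 L/cmH2O = 0.2671 s.
Fraction remaining = e^(−Te/τ) = e^(−0.20/0.2671) = 0.4729; trapped volume = 385.32 × 0.4729 = 182.22 mL.
Additional alveolar pressure from trapping ≈ V_trapped / C = 182.22 / 27.523 = 6.621 cmH2O.

6.6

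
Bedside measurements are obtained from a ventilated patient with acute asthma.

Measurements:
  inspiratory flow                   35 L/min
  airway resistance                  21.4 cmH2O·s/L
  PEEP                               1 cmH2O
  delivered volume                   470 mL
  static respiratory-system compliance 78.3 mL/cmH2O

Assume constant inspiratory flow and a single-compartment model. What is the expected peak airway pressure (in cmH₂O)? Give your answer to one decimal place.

Flow: 35 L/min ÷ 60 = 0.5833 L/s.
Equation of motion (constant flow): PIP = Vt/C + R·V̇ + PEEP.
PIP = 470/78.3 + 21.4×0.5833 + 1 = 6.003 + 12.483 + 1 = 19.486 cmH2O.

19.5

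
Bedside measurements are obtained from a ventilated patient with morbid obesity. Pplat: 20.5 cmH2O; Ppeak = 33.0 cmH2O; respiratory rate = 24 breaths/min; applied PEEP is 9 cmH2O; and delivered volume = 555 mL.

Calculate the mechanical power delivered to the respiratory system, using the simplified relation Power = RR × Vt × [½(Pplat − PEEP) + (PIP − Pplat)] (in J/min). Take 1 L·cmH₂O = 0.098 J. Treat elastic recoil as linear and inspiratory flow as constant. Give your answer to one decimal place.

Per-breath work = Vt × [½(Pplat−PEEP) + (PIP−Pplat)] = 0.555 × [0.5×11.5 + 12.5] = 0.555 × 18.25 = 10.129 L·cmH2O.
Power = 24 × 10.129 = 243.1 L·cmH2O/min.
× 0.098 J/(L·cmH2O) → 23.824 J/min.

23.8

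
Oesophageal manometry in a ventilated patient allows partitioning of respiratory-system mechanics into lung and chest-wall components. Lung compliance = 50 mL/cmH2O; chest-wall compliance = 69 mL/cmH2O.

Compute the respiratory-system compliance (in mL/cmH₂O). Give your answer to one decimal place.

29.0

Lung and chest wall are elastances in series: 1/Crs = 1/CL + 1/Ccw.
1/Crs = 1/50 + 1/69 = 0.03449.
Crs = 28.994 mL/cmH2O.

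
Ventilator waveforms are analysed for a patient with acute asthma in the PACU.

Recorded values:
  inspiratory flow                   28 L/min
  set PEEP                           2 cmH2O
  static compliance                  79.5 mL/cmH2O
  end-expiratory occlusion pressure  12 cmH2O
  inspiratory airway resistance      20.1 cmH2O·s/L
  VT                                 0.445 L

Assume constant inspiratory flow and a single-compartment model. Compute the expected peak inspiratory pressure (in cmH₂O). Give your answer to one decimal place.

27.0

Flow: 28 L/min ÷ 60 = 0.4667 L/s.
Total PEEP = 12 cmH2O (set 2 + intrinsic 10); this is the baseline alveolar pressure.
Equation of motion (constant flow): PIP = Vt/C + R·V̇ + PEEP.
PIP = 445/79.5 + 20.1×0.4667 + 12 = 5.597 + 9.381 + 12 = 26.978 cmH2O.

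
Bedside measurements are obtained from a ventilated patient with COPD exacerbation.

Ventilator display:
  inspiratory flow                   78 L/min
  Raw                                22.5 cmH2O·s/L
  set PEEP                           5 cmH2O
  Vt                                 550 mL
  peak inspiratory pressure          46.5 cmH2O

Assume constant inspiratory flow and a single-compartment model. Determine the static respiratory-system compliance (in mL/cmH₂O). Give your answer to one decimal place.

Flow: 78 L/min ÷ 60 = 1.3 L/s.
Equation of motion (constant flow): PIP = Vt/C + R·V̇ + PEEP.
Vt/C = PIP − R·V̇ − PEEP = 46.5 − 22.5×1.3 − 5 = 46.5 − 29.25 − 5 = 12.25 cmH2O.
C = Vt / 12.25 = 550 / 12.25 = 44.898 mL/cmH2O.

44.9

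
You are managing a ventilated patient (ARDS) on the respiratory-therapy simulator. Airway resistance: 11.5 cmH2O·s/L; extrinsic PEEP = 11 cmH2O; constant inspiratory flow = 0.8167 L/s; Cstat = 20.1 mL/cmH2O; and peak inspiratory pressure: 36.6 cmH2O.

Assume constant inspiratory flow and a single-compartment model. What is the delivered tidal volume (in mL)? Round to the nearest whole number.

Equation of motion (constant flow): PIP = Vt/C + R·V̇ + PEEP.
Vt/C = PIP − R·V̇ − PEEP = 36.6 − 9.392 − 11 = 16.208 cmH2O.
Vt = C × 16.208 = 20.1 × 16.208 = 325.78 mL.

326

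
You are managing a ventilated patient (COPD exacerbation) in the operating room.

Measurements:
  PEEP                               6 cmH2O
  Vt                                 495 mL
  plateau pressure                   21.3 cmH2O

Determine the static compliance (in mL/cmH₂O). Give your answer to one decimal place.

Cstat = Vt / (Pplat − PEEP) = 495 / (21.3 − 6) = 495 / 15.3 = 32.353 mL/cmH2O.

32.4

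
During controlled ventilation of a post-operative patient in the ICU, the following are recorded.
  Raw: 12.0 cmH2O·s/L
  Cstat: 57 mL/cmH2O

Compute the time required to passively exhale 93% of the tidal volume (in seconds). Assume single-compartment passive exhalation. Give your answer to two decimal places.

1.82

τ = R × C = 12.0 × 57 mL/cmH2O = 12.0 × 0.057 L/cmH2O = 0.684 s.
Exhaled fraction f = 1 − e^(−t/τ) → t = −τ·ln(1 − f) = −0.684·ln(0.07) = 1.819 s.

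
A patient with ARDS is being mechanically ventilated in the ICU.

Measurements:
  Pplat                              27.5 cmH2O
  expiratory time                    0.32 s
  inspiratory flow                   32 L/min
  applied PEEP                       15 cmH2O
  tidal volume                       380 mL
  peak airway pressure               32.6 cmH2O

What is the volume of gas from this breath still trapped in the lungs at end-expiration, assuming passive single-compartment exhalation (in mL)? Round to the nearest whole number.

Flow: 32 L/min ÷ 60 = 0.5333 L/s.
R = (PIP − Pplat)/V̇ = (32.6 − 27.5) / 0.5333 = 5.1/0.5333 = 9.563 cmH2O·s/L.
C = Vt/(Pplat − PEEP) = 380.0 / (27.5 − 15) = 380.0/12.5 = 30.4 mL/cmH2O.
τ = R × C = 9.563 × 0.0304 L/cmH2O = 0.2907 s.
Fraction remaining = e^(−Te/τ) = e^(−0.32/0.2907) = 0.3326.
Trapped volume = 380.0 × 0.3326 = 126.39 mL.

126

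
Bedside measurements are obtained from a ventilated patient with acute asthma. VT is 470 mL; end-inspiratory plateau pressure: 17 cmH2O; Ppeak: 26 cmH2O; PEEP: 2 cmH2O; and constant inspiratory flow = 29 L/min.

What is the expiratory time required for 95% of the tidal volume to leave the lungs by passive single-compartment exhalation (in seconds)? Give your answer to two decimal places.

1.75

Flow: 29 L/min ÷ 60 = 0.4833 L/s.
R = (PIP − Pplat)/V̇ = (26 − 17) / 0.4833 = 9.0/0.4833 = 18.622 cmH2O·s/L.
C = Vt/(Pplat − PEEP) = 470.0 / (17 − 2) = 470.0/15.0 = 31.333 mL/cmH2O.
τ = R × C = 18.622 × 0.03133 L/cmH2O = 0.5834 s.
t = −τ·ln(1 − 0.95) = −0.5834·ln(0.05) = 1.748 s.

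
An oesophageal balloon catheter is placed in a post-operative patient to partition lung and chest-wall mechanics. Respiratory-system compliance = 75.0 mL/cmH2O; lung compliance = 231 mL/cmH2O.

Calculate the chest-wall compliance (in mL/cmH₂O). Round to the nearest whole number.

1/Ccw = 1/Crs − 1/CL.
1/Ccw = 1/75.0 − 1/231 = 0.009004.
Ccw = 111.06 mL/cmH2O.

111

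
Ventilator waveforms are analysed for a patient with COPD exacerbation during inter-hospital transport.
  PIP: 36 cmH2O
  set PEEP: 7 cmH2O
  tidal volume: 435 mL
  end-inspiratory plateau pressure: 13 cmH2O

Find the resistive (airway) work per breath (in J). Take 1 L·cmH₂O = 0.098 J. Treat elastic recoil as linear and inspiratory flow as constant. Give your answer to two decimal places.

0.98

With constant inspiratory flow the resistive pressure is constant at PIP − Pplat = 36 − 13 = 23.0 cmH2O, so resistive work = 23.0 × 0.435 = 10.005 L·cmH2O.
× 0.098 J/(L·cmH2O) → 0.9805 J.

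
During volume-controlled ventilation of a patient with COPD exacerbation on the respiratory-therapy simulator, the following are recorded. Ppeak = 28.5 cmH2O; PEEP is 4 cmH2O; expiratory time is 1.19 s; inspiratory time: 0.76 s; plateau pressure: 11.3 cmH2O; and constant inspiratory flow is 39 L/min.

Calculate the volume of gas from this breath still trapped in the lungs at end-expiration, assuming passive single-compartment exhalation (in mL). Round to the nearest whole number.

Flow: 39 L/min ÷ 60 = 0.65 L/s.
Vt = flow × Ti = 0.65 L/s × 0.76 s × 1000 mL/L = 494.0 mL.
R = (PIP − Pplat)/V̇ = (28.5 − 11.3) / 0.65 = 17.2/0.65 = 26.462 cmH2O·s/L.
C = Vt/(Pplat − PEEP) = 494.0 / (11.3 − 4) = 494.0/7.3 = 67.671 mL/cmH2O.
τ = R × C = 26.462 × 0.06767 L/cmH2O = 1.791 s.
Fraction remaining = e^(−Te/τ) = e^(−1.19/1.791) = 0.5146.
Trapped volume = 494.0 × 0.5146 = 254.21 mL.

254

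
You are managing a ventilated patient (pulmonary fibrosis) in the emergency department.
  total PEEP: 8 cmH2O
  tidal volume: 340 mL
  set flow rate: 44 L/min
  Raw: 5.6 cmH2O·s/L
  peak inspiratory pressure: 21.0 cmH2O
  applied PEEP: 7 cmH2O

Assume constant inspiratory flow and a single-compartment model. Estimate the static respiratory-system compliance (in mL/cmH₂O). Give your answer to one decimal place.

Flow: 44 L/min ÷ 60 = 0.7333 L/s.
Total PEEP = 8 cmH2O (set 7 + intrinsic 1); this is the baseline alveolar pressure.
Equation of motion (constant flow): PIP = Vt/C + R·V̇ + PEEP.
Vt/C = PIP − R·V̇ − PEEP = 21.0 − 5.6×0.7333 − 8 = 21.0 − 4.106 − 8 = 8.894 cmH2O.
C = Vt / 8.894 = 340 / 8.894 = 38.228 mL/cmH2O.

38.2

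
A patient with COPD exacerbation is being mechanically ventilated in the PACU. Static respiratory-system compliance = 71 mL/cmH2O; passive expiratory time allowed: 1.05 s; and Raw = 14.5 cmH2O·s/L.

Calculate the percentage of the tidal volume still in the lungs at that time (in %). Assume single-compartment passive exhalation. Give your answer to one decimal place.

36.1

τ = R × C = 14.5 × 71 mL/cmH2O = 14.5 × 0.071 L/cmH2O = 1.03 s.
Passive exhalation: V(t)/V₀ = e^(−t/τ) = e^(−1.05/1.03) = 0.3608.
Fraction remaining = 0.3608 → 36.08%.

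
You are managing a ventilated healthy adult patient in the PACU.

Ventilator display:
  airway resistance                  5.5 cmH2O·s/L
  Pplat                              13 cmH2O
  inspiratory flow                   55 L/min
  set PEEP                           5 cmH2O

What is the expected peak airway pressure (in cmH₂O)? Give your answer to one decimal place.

Flow: 55 L/min ÷ 60 = 0.9167 L/s.
PIP = Pplat + Raw × flow = 13 + 5.5 × 0.9167 = 13 + 5.042 = 18.042 cmH2O.

18.0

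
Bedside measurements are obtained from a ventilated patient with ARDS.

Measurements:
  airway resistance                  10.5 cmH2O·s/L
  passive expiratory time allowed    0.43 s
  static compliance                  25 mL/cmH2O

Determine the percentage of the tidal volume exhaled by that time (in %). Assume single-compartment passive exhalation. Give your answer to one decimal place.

80.6

τ = R × C = 10.5 × 25 mL/cmH2O = 10.5 × 0.025 L/cmH2O = 0.2625 s.
Passive exhalation: V(t)/V₀ = e^(−t/τ) = e^(−0.43/0.2625) = 0.1943.
Fraction exhaled = 1 − 0.1943 = 0.8057 → 80.57%.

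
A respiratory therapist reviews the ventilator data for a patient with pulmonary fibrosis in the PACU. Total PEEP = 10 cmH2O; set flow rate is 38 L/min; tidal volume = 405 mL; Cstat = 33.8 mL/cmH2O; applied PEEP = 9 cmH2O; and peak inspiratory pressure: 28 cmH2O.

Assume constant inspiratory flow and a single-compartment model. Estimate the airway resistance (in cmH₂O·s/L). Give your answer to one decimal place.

9.5

Flow: 38 L/min ÷ 60 = 0.6333 L/s.
Total PEEP = 10 cmH2O (set 9 + intrinsic 1); this is the baseline alveolar pressure.
Equation of motion (constant flow): PIP = Vt/C + R·V̇ + PEEP.
R·V̇ = PIP − Vt/C − PEEP = 28 − 405/33.8 − 10 = 28 − 11.982 − 10 = 6.018 cmH2O.
R = 6.018 / 0.6333 = 9.503 cmH2O·s/L.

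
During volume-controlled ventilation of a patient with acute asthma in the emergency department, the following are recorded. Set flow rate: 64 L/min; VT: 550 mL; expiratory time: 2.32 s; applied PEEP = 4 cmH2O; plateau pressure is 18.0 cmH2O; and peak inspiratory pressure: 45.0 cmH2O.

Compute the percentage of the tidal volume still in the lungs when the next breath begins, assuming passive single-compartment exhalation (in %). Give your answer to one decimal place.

9.7

Flow: 64 L/min ÷ 60 = 1.0667 L/s.
R = (PIP − Pplat)/V̇ = (45.0 − 18.0) / 1.0667 = 27.0/1.0667 = 25.312 cmH2O·s/L.
C = Vt/(Pplat − PEEP) = 550.0 / (18.0 − 4) = 550.0/14.0 = 39.286 mL/cmH2O.
τ = R × C = 25.312 × 0.03929 L/cmH2O = 0.9945 s.
Fraction remaining at end-expiration = e^(−Te/τ) = e^(−2.32/0.9945) = 0.09702 → 9.702%.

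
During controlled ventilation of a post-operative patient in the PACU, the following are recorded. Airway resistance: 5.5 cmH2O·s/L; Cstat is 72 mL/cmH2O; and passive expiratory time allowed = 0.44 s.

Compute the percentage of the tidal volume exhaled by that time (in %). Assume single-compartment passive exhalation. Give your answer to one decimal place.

67.1

τ = R × C = 5.5 × 72 mL/cmH2O = 5.5 × 0.072 L/cmH2O = 0.396 s.
Passive exhalation: V(t)/V₀ = e^(−t/τ) = e^(−0.44/0.396) = 0.3292.
Fraction exhaled = 1 − 0.3292 = 0.6708 → 67.08%.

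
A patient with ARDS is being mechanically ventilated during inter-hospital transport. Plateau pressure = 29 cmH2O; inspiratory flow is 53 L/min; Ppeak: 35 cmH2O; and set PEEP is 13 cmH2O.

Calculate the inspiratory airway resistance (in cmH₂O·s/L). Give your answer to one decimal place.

6.8

Flow: 53 L/min ÷ 60 = 0.8833 L/s.
Raw = (PIP − Pplat) / flow = (35 − 29) / 0.8833 = 6.0 / 0.8833 = 6.793 cmH2O·s/L.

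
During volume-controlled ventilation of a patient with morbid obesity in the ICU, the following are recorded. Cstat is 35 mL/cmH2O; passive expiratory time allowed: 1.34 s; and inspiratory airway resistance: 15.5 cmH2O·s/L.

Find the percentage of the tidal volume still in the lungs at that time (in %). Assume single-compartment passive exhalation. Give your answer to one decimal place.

8.5

τ = R × C = 15.5 × 35 mL/cmH2O = 15.5 × 0.035 L/cmH2O = 0.5425 s.
Passive exhalation: V(t)/V₀ = e^(−t/τ) = e^(−1.34/0.5425) = 0.08458.
Fraction remaining = 0.08458 → 8.458%.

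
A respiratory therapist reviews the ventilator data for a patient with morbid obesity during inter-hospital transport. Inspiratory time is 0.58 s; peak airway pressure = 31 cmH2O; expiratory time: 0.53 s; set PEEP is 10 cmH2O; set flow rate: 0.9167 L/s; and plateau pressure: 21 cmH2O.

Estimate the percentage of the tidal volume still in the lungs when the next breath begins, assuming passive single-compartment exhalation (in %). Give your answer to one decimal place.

36.6

Vt = flow × Ti = 0.9167 L/s × 0.58 s × 1000 mL/L = 531.69 mL.
R = (PIP − Pplat)/V̇ = (31 − 21) / 0.9167 = 10.0/0.9167 = 10.909 cmH2O·s/L.
C = Vt/(Pplat − PEEP) = 531.69 / (21 − 10) = 531.69/11.0 = 48.335 mL/cmH2O.
τ = R × C = 10.909 × 0.04834 L/cmH2O = 0.5273 s.
Fraction remaining at end-expiration = e^(−Te/τ) = e^(−0.53/0.5273) = 0.366 → 36.6%.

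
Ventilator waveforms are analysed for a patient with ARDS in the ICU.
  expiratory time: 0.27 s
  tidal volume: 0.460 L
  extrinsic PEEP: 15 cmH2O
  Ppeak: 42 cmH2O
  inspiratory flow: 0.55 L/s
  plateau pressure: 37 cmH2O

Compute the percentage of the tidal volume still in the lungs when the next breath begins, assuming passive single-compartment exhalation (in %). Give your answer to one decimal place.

24.2

R = (PIP − Pplat)/V̇ = (42 − 37) / 0.55 = 5.0/0.55 = 9.091 cmH2O·s/L.
C = Vt/(Pplat − PEEP) = 460.0 / (37 − 15) = 460.0/22.0 = 20.909 mL/cmH2O.
τ = R × C = 9.091 × 0.02091 L/cmH2O = 0.1901 s.
Fraction remaining at end-expiration = e^(−Te/τ) = e^(−0.27/0.1901) = 0.2416 → 24.16%.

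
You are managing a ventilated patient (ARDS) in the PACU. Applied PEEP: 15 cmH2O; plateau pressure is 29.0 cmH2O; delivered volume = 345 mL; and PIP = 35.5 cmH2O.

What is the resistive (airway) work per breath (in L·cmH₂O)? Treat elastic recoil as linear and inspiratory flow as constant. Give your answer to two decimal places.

2.24

With constant inspiratory flow the resistive pressure is constant at PIP − Pplat = 35.5 − 29.0 = 6.5 cmH2O, so resistive work = 6.5 × 0.345 = 2.243 L·cmH2O.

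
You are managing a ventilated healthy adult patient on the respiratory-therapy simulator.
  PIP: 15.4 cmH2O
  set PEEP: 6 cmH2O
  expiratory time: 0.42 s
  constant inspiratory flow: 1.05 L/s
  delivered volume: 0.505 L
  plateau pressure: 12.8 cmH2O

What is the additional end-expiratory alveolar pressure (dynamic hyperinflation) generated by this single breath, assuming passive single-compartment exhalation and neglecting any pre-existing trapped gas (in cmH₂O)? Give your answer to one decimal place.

0.7

R = (PIP − Pplat)/V̇ = (15.4 − 12.8) / 1.05 = 2.6/1.05 = 2.476 cmH2O·s/L.
C = Vt/(Pplat − PEEP) = 505.0 / (12.8 − 6) = 505.0/6.8 = 74.265 mL/cmH2O.
τ = R × C = 2.476 × 0.07427 L/cmH2O = 0.1839 s.
Fraction remaining = e^(−Te/τ) = e^(−0.42/0.1839) = 0.1019; trapped volume = 505.0 × 0.1019 = 51.46 mL.
Additional alveolar pressure from trapping ≈ V_trapped / C = 51.46 / 74.265 = 0.6929 cmH2O.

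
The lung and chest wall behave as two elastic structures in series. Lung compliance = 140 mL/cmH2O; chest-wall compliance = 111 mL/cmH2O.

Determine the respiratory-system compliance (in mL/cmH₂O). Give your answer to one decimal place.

Lung and chest wall are elastances in series: 1/Crs = 1/CL + 1/Ccw.
1/Crs = 1/140 + 1/111 = 0.01615.
Crs = 61.92 mL/cmH2O.

61.9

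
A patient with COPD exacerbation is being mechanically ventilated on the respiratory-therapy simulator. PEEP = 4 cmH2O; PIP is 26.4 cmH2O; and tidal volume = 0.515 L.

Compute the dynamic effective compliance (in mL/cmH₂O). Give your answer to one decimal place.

23.0

Dynamic compliance = Vt / (PIP − PEEP) = 515 / (26.4 − 4) = 515 / 22.4 = 22.991 mL/cmH2O.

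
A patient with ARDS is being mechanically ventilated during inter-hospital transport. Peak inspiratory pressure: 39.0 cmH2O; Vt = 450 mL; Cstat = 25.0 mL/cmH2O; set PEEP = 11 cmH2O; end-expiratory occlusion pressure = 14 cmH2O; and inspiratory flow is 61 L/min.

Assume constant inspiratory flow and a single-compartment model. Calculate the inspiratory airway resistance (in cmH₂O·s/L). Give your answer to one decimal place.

6.9

Flow: 61 L/min ÷ 60 = 1.0167 L/s.
Total PEEP = 14 cmH2O (set 11 + intrinsic 3); this is the baseline alveolar pressure.
Equation of motion (constant flow): PIP = Vt/C + R·V̇ + PEEP.
R·V̇ = PIP − Vt/C − PEEP = 39.0 − 450/25.0 − 14 = 39.0 − 18.0 − 14 = 7.0 cmH2O.
R = 7.0 / 1.0167 = 6.885 cmH2O·s/L.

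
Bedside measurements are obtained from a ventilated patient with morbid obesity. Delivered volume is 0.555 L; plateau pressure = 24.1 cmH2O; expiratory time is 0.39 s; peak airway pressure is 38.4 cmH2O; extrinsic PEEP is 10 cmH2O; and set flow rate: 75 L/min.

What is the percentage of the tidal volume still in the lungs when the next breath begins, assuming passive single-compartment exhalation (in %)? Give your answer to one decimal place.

Flow: 75 L/min ÷ 60 = 1.25 L/s.
R = (PIP − Pplat)/V̇ = (38.4 − 24.1) / 1.25 = 14.3/1.25 = 11.44 cmH2O·s/L.
C = Vt/(Pplat − PEEP) = 555.0 / (24.1 − 10) = 555.0/14.1 = 39.362 mL/cmH2O.
τ = R × C = 11.44 × 0.03936 L/cmH2O = 0.4503 s.
Fraction remaining at end-expiration = e^(−Te/τ) = e^(−0.39/0.4503) = 0.4206 → 42.06%.

42.1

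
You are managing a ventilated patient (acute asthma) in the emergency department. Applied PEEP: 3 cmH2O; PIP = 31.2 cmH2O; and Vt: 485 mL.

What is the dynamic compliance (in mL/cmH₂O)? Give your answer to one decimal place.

17.2

Dynamic compliance = Vt / (PIP − PEEP) = 485 / (31.2 − 3) = 485 / 28.2 = 17.199 mL/cmH2O.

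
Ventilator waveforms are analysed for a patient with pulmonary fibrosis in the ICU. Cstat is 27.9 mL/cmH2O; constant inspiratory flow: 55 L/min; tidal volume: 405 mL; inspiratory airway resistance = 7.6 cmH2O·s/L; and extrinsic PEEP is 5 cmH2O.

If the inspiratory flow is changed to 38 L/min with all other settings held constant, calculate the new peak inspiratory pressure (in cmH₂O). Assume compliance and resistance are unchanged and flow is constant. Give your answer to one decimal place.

24.3

Flow: 55 L/min ÷ 60 = 0.9167 L/s.
New flow: 38 L/min ÷ 60 = 0.6333 L/s.
PIP = Vt/C + R·V̇ + PEEP (constant-flow equation of motion).
Only the resistive term changes: ΔPIP = R × ΔV̇ = 7.6 × (0.6333 − 0.9167) = 7.6 × -0.2834 = -2.154 cmH2O.
Original PIP = 405/27.9 + 7.6×0.9167 + 5 = 26.483 cmH2O; new PIP = 26.483 + (-2.154) = 24.329 cmH2O.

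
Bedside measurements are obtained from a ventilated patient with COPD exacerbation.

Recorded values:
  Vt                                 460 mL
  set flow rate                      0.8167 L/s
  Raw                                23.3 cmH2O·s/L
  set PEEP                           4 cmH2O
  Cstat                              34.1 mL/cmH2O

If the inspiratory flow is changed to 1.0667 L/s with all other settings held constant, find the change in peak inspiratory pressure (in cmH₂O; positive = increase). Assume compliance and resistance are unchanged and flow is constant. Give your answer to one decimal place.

PIP = Vt/C + R·V̇ + PEEP (constant-flow equation of motion).
Only the resistive term changes: ΔPIP = R × ΔV̇ = 23.3 × (1.0667 − 0.8167) = 23.3 × 0.25 = 5.825 cmH2O.

5.8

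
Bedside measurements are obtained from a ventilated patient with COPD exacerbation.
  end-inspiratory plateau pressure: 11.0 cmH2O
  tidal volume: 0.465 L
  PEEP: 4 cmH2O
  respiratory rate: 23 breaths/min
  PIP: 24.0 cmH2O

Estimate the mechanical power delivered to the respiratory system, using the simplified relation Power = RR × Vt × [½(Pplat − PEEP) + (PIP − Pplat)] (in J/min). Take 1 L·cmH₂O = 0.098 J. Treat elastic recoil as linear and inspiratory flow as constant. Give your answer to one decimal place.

17.3

Per-breath work = Vt × [½(Pplat−PEEP) + (PIP−Pplat)] = 0.465 × [0.5×7.0 + 13.0] = 0.465 × 16.5 = 7.673 L·cmH2O.
Power = 23 × 7.673 = 176.48 L·cmH2O/min.
× 0.098 J/(L·cmH2O) → 17.295 J/min.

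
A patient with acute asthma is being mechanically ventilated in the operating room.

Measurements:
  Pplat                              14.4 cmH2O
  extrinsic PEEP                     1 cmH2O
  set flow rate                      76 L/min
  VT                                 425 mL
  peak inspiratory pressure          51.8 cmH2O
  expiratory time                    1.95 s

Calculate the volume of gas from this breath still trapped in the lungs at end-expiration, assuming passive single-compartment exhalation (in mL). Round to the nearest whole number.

Flow: 76 L/min ÷ 60 = 1.2667 L/s.
R = (PIP − Pplat)/V̇ = (51.8 − 14.4) / 1.2667 = 37.4/1.2667 = 29.526 cmH2O·s/L.
C = Vt/(Pplat − PEEP) = 425.0 / (14.4 − 1) = 425.0/13.4 = 31.716 mL/cmH2O.
τ = R × C = 29.526 × 0.03172 L/cmH2O = 0.9366 s.
Fraction remaining = e^(−Te/τ) = e^(−1.95/0.9366) = 0.1247.
Trapped volume = 425.0 × 0.1247 = 52.998 mL.

53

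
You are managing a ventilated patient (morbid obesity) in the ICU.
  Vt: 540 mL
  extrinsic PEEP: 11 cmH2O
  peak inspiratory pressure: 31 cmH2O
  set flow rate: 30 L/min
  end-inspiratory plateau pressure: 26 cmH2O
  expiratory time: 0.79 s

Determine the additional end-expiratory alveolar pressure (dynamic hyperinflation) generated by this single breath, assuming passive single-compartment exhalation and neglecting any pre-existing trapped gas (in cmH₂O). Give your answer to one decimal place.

1.7

Flow: 30 L/min ÷ 60 = 0.5 L/s.
R = (PIP − Pplat)/V̇ = (31 − 26) / 0.5 = 5.0/0.5 = 10.0 cmH2O·s/L.
C = Vt/(Pplat − PEEP) = 540.0 / (26 − 11) = 540.0/15.0 = 36.0 mL/cmH2O.
τ = R × C = 10.0 × 0.036 L/cmH2O = 0.36 s.
Fraction remaining = e^(−Te/τ) = e^(−0.79/0.36) = 0.1114; trapped volume = 540.0 × 0.1114 = 60.156 mL.
Additional alveolar pressure from trapping ≈ V_trapped / C = 60.156 / 36.0 = 1.671 cmH2O.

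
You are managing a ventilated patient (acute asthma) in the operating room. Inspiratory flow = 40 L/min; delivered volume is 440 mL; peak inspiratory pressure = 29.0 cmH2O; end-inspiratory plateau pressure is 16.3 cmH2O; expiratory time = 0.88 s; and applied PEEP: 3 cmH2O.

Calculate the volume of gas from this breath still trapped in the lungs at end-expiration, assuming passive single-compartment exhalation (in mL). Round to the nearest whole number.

109

Flow: 40 L/min ÷ 60 = 0.6667 L/s.
R = (PIP − Pplat)/V̇ = (29.0 − 16.3) / 0.6667 = 12.7/0.6667 = 19.049 cmH2O·s/L.
C = Vt/(Pplat − PEEP) = 440.0 / (16.3 − 3) = 440.0/13.3 = 33.083 mL/cmH2O.
τ = R × C = 19.049 × 0.03308 L/cmH2O = 0.6301 s.
Fraction remaining = e^(−Te/τ) = e^(−0.88/0.6301) = 0.2474.
Trapped volume = 440.0 × 0.2474 = 108.86 mL.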